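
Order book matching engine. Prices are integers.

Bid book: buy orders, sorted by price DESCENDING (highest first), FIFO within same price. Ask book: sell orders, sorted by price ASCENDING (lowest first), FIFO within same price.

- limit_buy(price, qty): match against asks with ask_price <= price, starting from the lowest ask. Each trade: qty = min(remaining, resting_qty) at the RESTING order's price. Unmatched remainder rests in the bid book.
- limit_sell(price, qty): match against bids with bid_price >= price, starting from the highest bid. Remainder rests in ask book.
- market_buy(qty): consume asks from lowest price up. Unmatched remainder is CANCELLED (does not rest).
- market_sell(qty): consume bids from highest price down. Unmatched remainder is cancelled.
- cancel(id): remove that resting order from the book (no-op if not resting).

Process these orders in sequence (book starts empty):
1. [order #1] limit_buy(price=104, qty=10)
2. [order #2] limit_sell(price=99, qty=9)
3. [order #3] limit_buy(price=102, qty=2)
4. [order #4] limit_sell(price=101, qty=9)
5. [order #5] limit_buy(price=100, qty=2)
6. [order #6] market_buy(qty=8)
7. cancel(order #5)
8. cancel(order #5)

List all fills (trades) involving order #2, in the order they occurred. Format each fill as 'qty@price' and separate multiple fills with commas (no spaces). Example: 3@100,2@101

After op 1 [order #1] limit_buy(price=104, qty=10): fills=none; bids=[#1:10@104] asks=[-]
After op 2 [order #2] limit_sell(price=99, qty=9): fills=#1x#2:9@104; bids=[#1:1@104] asks=[-]
After op 3 [order #3] limit_buy(price=102, qty=2): fills=none; bids=[#1:1@104 #3:2@102] asks=[-]
After op 4 [order #4] limit_sell(price=101, qty=9): fills=#1x#4:1@104 #3x#4:2@102; bids=[-] asks=[#4:6@101]
After op 5 [order #5] limit_buy(price=100, qty=2): fills=none; bids=[#5:2@100] asks=[#4:6@101]
After op 6 [order #6] market_buy(qty=8): fills=#6x#4:6@101; bids=[#5:2@100] asks=[-]
After op 7 cancel(order #5): fills=none; bids=[-] asks=[-]
After op 8 cancel(order #5): fills=none; bids=[-] asks=[-]

Answer: 9@104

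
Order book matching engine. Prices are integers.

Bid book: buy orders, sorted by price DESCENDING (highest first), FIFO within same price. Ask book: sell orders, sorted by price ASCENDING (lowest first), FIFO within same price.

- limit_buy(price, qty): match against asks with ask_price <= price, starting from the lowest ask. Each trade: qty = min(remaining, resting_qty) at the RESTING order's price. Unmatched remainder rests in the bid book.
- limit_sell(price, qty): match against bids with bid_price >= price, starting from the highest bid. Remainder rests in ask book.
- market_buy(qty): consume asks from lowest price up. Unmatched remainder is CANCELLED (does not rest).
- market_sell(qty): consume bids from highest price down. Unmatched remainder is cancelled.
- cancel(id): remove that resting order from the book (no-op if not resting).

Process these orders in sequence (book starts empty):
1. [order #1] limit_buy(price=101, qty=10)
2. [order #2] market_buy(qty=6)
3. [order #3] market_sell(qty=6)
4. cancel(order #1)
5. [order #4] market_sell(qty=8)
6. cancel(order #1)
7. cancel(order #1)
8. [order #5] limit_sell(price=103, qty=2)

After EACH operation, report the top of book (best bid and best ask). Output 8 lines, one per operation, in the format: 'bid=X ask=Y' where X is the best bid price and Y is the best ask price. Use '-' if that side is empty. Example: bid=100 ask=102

After op 1 [order #1] limit_buy(price=101, qty=10): fills=none; bids=[#1:10@101] asks=[-]
After op 2 [order #2] market_buy(qty=6): fills=none; bids=[#1:10@101] asks=[-]
After op 3 [order #3] market_sell(qty=6): fills=#1x#3:6@101; bids=[#1:4@101] asks=[-]
After op 4 cancel(order #1): fills=none; bids=[-] asks=[-]
After op 5 [order #4] market_sell(qty=8): fills=none; bids=[-] asks=[-]
After op 6 cancel(order #1): fills=none; bids=[-] asks=[-]
After op 7 cancel(order #1): fills=none; bids=[-] asks=[-]
After op 8 [order #5] limit_sell(price=103, qty=2): fills=none; bids=[-] asks=[#5:2@103]

Answer: bid=101 ask=-
bid=101 ask=-
bid=101 ask=-
bid=- ask=-
bid=- ask=-
bid=- ask=-
bid=- ask=-
bid=- ask=103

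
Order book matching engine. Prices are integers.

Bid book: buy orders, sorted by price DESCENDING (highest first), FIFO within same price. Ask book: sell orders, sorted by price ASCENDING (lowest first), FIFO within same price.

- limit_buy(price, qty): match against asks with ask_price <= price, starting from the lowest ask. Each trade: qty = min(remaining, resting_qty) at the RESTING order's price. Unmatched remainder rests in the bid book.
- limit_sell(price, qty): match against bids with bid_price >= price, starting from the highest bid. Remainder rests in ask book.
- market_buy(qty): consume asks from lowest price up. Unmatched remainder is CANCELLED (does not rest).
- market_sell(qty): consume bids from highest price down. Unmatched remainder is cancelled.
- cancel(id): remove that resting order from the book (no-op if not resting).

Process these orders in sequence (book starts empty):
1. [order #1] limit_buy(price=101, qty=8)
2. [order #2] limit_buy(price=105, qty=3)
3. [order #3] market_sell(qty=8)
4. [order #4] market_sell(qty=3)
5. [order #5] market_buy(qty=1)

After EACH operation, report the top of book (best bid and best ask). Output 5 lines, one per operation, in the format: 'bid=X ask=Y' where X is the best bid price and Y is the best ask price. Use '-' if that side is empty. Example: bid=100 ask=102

Answer: bid=101 ask=-
bid=105 ask=-
bid=101 ask=-
bid=- ask=-
bid=- ask=-

Derivation:
After op 1 [order #1] limit_buy(price=101, qty=8): fills=none; bids=[#1:8@101] asks=[-]
After op 2 [order #2] limit_buy(price=105, qty=3): fills=none; bids=[#2:3@105 #1:8@101] asks=[-]
After op 3 [order #3] market_sell(qty=8): fills=#2x#3:3@105 #1x#3:5@101; bids=[#1:3@101] asks=[-]
After op 4 [order #4] market_sell(qty=3): fills=#1x#4:3@101; bids=[-] asks=[-]
After op 5 [order #5] market_buy(qty=1): fills=none; bids=[-] asks=[-]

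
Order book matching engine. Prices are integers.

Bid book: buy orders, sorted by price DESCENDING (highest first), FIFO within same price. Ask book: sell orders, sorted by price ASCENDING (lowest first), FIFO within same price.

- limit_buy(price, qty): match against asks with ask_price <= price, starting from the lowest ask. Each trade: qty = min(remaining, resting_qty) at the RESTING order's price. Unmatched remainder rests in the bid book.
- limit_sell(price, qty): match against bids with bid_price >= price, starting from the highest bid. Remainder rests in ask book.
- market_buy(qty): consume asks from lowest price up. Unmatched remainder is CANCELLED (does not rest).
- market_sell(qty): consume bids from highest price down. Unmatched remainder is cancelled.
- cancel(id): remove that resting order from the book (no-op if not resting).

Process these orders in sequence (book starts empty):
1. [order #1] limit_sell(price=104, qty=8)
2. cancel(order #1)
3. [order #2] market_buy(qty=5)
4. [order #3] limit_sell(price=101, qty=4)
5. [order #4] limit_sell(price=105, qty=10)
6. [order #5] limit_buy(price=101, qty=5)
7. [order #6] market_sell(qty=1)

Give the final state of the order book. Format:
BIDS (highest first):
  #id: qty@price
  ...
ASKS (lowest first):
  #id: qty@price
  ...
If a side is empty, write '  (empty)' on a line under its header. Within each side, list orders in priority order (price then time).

After op 1 [order #1] limit_sell(price=104, qty=8): fills=none; bids=[-] asks=[#1:8@104]
After op 2 cancel(order #1): fills=none; bids=[-] asks=[-]
After op 3 [order #2] market_buy(qty=5): fills=none; bids=[-] asks=[-]
After op 4 [order #3] limit_sell(price=101, qty=4): fills=none; bids=[-] asks=[#3:4@101]
After op 5 [order #4] limit_sell(price=105, qty=10): fills=none; bids=[-] asks=[#3:4@101 #4:10@105]
After op 6 [order #5] limit_buy(price=101, qty=5): fills=#5x#3:4@101; bids=[#5:1@101] asks=[#4:10@105]
After op 7 [order #6] market_sell(qty=1): fills=#5x#6:1@101; bids=[-] asks=[#4:10@105]

Answer: BIDS (highest first):
  (empty)
ASKS (lowest first):
  #4: 10@105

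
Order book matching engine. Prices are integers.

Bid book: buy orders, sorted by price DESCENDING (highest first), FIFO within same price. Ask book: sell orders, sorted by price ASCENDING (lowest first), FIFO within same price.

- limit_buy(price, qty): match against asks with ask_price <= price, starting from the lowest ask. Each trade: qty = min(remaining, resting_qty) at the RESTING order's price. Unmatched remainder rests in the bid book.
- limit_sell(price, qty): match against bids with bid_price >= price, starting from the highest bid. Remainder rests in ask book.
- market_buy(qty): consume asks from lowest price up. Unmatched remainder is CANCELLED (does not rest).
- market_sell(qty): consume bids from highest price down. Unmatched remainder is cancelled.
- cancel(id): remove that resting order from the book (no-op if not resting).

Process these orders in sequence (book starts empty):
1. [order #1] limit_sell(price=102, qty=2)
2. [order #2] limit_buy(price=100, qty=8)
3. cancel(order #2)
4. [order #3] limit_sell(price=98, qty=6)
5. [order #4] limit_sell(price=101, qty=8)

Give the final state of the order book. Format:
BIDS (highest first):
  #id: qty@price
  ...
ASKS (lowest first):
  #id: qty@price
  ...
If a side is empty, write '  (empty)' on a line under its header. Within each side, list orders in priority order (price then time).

Answer: BIDS (highest first):
  (empty)
ASKS (lowest first):
  #3: 6@98
  #4: 8@101
  #1: 2@102

Derivation:
After op 1 [order #1] limit_sell(price=102, qty=2): fills=none; bids=[-] asks=[#1:2@102]
After op 2 [order #2] limit_buy(price=100, qty=8): fills=none; bids=[#2:8@100] asks=[#1:2@102]
After op 3 cancel(order #2): fills=none; bids=[-] asks=[#1:2@102]
After op 4 [order #3] limit_sell(price=98, qty=6): fills=none; bids=[-] asks=[#3:6@98 #1:2@102]
After op 5 [order #4] limit_sell(price=101, qty=8): fills=none; bids=[-] asks=[#3:6@98 #4:8@101 #1:2@102]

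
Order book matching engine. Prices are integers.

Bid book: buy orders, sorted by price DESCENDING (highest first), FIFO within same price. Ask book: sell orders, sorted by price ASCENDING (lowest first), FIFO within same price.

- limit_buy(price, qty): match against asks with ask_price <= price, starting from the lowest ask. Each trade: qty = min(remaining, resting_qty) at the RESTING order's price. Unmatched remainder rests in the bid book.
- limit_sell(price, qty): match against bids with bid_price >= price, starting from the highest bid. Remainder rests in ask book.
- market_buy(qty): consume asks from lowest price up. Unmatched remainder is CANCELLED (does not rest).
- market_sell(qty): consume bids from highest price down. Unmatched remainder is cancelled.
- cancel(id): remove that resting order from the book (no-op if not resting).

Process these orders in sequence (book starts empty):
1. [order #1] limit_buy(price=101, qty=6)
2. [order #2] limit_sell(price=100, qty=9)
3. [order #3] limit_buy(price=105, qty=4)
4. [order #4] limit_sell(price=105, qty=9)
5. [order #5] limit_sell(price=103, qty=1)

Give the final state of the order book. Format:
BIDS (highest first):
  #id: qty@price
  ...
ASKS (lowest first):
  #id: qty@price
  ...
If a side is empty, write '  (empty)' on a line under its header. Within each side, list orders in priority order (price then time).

Answer: BIDS (highest first):
  (empty)
ASKS (lowest first):
  #5: 1@103
  #4: 8@105

Derivation:
After op 1 [order #1] limit_buy(price=101, qty=6): fills=none; bids=[#1:6@101] asks=[-]
After op 2 [order #2] limit_sell(price=100, qty=9): fills=#1x#2:6@101; bids=[-] asks=[#2:3@100]
After op 3 [order #3] limit_buy(price=105, qty=4): fills=#3x#2:3@100; bids=[#3:1@105] asks=[-]
After op 4 [order #4] limit_sell(price=105, qty=9): fills=#3x#4:1@105; bids=[-] asks=[#4:8@105]
After op 5 [order #5] limit_sell(price=103, qty=1): fills=none; bids=[-] asks=[#5:1@103 #4:8@105]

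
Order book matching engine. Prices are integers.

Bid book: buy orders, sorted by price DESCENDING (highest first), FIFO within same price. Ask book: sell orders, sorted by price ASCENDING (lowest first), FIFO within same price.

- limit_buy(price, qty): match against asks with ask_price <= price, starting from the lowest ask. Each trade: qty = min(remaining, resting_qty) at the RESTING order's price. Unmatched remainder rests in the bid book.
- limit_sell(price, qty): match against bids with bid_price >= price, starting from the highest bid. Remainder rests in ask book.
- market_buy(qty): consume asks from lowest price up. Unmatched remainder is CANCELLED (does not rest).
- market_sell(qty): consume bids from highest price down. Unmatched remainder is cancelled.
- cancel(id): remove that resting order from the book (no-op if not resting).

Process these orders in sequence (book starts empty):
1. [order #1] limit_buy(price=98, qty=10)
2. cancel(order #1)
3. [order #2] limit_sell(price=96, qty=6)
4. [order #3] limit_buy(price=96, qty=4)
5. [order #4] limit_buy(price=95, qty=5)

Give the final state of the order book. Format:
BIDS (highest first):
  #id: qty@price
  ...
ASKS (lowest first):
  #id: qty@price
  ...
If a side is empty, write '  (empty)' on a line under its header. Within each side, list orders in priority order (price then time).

After op 1 [order #1] limit_buy(price=98, qty=10): fills=none; bids=[#1:10@98] asks=[-]
After op 2 cancel(order #1): fills=none; bids=[-] asks=[-]
After op 3 [order #2] limit_sell(price=96, qty=6): fills=none; bids=[-] asks=[#2:6@96]
After op 4 [order #3] limit_buy(price=96, qty=4): fills=#3x#2:4@96; bids=[-] asks=[#2:2@96]
After op 5 [order #4] limit_buy(price=95, qty=5): fills=none; bids=[#4:5@95] asks=[#2:2@96]

Answer: BIDS (highest first):
  #4: 5@95
ASKS (lowest first):
  #2: 2@96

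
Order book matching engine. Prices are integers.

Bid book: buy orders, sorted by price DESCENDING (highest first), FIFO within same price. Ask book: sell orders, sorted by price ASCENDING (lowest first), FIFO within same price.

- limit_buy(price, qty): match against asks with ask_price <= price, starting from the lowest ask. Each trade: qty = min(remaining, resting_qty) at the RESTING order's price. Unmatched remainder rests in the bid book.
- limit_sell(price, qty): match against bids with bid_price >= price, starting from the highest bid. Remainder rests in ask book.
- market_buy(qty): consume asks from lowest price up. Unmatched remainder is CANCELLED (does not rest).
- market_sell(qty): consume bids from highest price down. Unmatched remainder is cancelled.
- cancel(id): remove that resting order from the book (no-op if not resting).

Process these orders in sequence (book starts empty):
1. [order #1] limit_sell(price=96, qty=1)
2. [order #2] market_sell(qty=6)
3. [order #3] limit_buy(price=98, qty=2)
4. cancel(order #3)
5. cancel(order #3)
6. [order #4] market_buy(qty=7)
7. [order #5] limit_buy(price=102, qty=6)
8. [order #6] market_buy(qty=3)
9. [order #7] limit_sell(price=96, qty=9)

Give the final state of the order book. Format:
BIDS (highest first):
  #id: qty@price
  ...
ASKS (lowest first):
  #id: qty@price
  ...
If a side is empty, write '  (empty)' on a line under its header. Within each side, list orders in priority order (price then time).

Answer: BIDS (highest first):
  (empty)
ASKS (lowest first):
  #7: 3@96

Derivation:
After op 1 [order #1] limit_sell(price=96, qty=1): fills=none; bids=[-] asks=[#1:1@96]
After op 2 [order #2] market_sell(qty=6): fills=none; bids=[-] asks=[#1:1@96]
After op 3 [order #3] limit_buy(price=98, qty=2): fills=#3x#1:1@96; bids=[#3:1@98] asks=[-]
After op 4 cancel(order #3): fills=none; bids=[-] asks=[-]
After op 5 cancel(order #3): fills=none; bids=[-] asks=[-]
After op 6 [order #4] market_buy(qty=7): fills=none; bids=[-] asks=[-]
After op 7 [order #5] limit_buy(price=102, qty=6): fills=none; bids=[#5:6@102] asks=[-]
After op 8 [order #6] market_buy(qty=3): fills=none; bids=[#5:6@102] asks=[-]
After op 9 [order #7] limit_sell(price=96, qty=9): fills=#5x#7:6@102; bids=[-] asks=[#7:3@96]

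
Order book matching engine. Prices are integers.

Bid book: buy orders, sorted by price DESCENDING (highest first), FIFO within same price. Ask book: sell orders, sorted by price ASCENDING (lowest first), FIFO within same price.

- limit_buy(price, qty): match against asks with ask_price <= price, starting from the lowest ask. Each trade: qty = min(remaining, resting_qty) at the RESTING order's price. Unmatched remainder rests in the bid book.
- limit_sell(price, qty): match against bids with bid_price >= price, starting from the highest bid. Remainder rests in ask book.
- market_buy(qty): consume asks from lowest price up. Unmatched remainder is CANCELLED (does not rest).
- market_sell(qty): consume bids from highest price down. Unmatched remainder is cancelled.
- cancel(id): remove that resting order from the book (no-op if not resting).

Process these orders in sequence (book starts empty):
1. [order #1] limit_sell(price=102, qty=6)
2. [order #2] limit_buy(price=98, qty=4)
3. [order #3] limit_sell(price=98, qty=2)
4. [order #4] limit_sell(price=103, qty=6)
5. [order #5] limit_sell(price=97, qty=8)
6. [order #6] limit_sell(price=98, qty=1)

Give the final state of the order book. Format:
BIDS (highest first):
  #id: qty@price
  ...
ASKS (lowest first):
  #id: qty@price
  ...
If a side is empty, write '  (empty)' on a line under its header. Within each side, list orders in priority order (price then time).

Answer: BIDS (highest first):
  (empty)
ASKS (lowest first):
  #5: 6@97
  #6: 1@98
  #1: 6@102
  #4: 6@103

Derivation:
After op 1 [order #1] limit_sell(price=102, qty=6): fills=none; bids=[-] asks=[#1:6@102]
After op 2 [order #2] limit_buy(price=98, qty=4): fills=none; bids=[#2:4@98] asks=[#1:6@102]
After op 3 [order #3] limit_sell(price=98, qty=2): fills=#2x#3:2@98; bids=[#2:2@98] asks=[#1:6@102]
After op 4 [order #4] limit_sell(price=103, qty=6): fills=none; bids=[#2:2@98] asks=[#1:6@102 #4:6@103]
After op 5 [order #5] limit_sell(price=97, qty=8): fills=#2x#5:2@98; bids=[-] asks=[#5:6@97 #1:6@102 #4:6@103]
After op 6 [order #6] limit_sell(price=98, qty=1): fills=none; bids=[-] asks=[#5:6@97 #6:1@98 #1:6@102 #4:6@103]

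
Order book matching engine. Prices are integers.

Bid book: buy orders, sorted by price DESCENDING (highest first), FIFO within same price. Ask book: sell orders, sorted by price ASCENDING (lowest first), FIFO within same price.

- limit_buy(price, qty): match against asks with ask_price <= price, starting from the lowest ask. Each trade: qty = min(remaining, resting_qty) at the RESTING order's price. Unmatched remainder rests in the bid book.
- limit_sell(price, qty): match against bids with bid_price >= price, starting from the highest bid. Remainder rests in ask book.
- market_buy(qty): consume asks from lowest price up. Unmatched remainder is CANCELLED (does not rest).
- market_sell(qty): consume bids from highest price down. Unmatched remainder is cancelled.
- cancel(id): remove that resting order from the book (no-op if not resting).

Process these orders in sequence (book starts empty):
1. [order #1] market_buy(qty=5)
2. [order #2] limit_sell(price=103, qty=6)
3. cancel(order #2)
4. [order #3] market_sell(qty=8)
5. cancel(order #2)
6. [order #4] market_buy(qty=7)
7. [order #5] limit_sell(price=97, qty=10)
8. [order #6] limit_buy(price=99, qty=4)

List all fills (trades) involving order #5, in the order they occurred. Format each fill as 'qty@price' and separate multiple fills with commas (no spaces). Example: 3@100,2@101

Answer: 4@97

Derivation:
After op 1 [order #1] market_buy(qty=5): fills=none; bids=[-] asks=[-]
After op 2 [order #2] limit_sell(price=103, qty=6): fills=none; bids=[-] asks=[#2:6@103]
After op 3 cancel(order #2): fills=none; bids=[-] asks=[-]
After op 4 [order #3] market_sell(qty=8): fills=none; bids=[-] asks=[-]
After op 5 cancel(order #2): fills=none; bids=[-] asks=[-]
After op 6 [order #4] market_buy(qty=7): fills=none; bids=[-] asks=[-]
After op 7 [order #5] limit_sell(price=97, qty=10): fills=none; bids=[-] asks=[#5:10@97]
After op 8 [order #6] limit_buy(price=99, qty=4): fills=#6x#5:4@97; bids=[-] asks=[#5:6@97]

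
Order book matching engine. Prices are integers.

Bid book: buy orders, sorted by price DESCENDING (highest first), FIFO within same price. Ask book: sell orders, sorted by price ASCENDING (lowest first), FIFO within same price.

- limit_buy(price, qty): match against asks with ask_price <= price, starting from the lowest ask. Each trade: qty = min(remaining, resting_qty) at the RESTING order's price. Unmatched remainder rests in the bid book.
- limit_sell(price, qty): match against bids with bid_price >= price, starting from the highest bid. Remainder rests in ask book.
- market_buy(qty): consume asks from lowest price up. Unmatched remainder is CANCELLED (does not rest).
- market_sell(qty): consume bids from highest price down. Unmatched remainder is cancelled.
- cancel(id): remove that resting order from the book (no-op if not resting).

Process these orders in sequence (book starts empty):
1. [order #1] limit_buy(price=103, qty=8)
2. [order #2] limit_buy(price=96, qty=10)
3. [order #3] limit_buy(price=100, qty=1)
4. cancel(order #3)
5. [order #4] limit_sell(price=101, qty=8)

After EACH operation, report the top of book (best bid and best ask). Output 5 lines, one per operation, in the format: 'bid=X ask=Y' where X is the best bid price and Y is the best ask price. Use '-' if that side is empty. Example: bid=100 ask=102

Answer: bid=103 ask=-
bid=103 ask=-
bid=103 ask=-
bid=103 ask=-
bid=96 ask=-

Derivation:
After op 1 [order #1] limit_buy(price=103, qty=8): fills=none; bids=[#1:8@103] asks=[-]
After op 2 [order #2] limit_buy(price=96, qty=10): fills=none; bids=[#1:8@103 #2:10@96] asks=[-]
After op 3 [order #3] limit_buy(price=100, qty=1): fills=none; bids=[#1:8@103 #3:1@100 #2:10@96] asks=[-]
After op 4 cancel(order #3): fills=none; bids=[#1:8@103 #2:10@96] asks=[-]
After op 5 [order #4] limit_sell(price=101, qty=8): fills=#1x#4:8@103; bids=[#2:10@96] asks=[-]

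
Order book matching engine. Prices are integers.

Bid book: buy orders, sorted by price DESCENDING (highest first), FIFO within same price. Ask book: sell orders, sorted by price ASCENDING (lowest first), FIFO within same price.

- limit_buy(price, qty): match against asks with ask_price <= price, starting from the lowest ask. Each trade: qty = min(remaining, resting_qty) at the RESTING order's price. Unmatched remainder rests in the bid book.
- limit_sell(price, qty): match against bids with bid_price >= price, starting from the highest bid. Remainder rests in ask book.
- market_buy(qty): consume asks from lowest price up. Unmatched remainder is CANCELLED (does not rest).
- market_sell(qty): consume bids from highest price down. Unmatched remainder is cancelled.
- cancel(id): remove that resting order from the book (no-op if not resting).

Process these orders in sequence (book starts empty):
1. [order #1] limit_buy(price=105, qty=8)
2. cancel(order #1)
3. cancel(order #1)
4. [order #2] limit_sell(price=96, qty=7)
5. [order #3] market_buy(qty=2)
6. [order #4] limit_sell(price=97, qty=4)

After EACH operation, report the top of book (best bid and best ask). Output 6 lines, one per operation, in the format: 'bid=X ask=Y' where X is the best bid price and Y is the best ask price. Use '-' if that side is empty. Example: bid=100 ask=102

After op 1 [order #1] limit_buy(price=105, qty=8): fills=none; bids=[#1:8@105] asks=[-]
After op 2 cancel(order #1): fills=none; bids=[-] asks=[-]
After op 3 cancel(order #1): fills=none; bids=[-] asks=[-]
After op 4 [order #2] limit_sell(price=96, qty=7): fills=none; bids=[-] asks=[#2:7@96]
After op 5 [order #3] market_buy(qty=2): fills=#3x#2:2@96; bids=[-] asks=[#2:5@96]
After op 6 [order #4] limit_sell(price=97, qty=4): fills=none; bids=[-] asks=[#2:5@96 #4:4@97]

Answer: bid=105 ask=-
bid=- ask=-
bid=- ask=-
bid=- ask=96
bid=- ask=96
bid=- ask=96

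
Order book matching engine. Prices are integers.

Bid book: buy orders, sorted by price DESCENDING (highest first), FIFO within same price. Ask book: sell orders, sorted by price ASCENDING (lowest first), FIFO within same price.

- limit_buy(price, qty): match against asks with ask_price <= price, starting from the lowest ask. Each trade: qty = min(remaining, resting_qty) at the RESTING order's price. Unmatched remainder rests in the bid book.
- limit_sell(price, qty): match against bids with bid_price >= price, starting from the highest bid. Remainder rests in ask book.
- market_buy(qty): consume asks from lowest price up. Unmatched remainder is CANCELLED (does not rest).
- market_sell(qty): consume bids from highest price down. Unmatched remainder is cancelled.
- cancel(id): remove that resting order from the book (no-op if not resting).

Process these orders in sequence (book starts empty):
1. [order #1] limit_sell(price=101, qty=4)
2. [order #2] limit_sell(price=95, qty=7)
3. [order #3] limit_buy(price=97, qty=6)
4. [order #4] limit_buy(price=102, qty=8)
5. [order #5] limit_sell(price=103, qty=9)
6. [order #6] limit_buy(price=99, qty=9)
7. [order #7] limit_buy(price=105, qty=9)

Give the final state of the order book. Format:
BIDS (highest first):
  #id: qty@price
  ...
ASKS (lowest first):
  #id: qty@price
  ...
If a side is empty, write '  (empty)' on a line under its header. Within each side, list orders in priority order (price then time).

Answer: BIDS (highest first):
  #4: 3@102
  #6: 9@99
ASKS (lowest first):
  (empty)

Derivation:
After op 1 [order #1] limit_sell(price=101, qty=4): fills=none; bids=[-] asks=[#1:4@101]
After op 2 [order #2] limit_sell(price=95, qty=7): fills=none; bids=[-] asks=[#2:7@95 #1:4@101]
After op 3 [order #3] limit_buy(price=97, qty=6): fills=#3x#2:6@95; bids=[-] asks=[#2:1@95 #1:4@101]
After op 4 [order #4] limit_buy(price=102, qty=8): fills=#4x#2:1@95 #4x#1:4@101; bids=[#4:3@102] asks=[-]
After op 5 [order #5] limit_sell(price=103, qty=9): fills=none; bids=[#4:3@102] asks=[#5:9@103]
After op 6 [order #6] limit_buy(price=99, qty=9): fills=none; bids=[#4:3@102 #6:9@99] asks=[#5:9@103]
After op 7 [order #7] limit_buy(price=105, qty=9): fills=#7x#5:9@103; bids=[#4:3@102 #6:9@99] asks=[-]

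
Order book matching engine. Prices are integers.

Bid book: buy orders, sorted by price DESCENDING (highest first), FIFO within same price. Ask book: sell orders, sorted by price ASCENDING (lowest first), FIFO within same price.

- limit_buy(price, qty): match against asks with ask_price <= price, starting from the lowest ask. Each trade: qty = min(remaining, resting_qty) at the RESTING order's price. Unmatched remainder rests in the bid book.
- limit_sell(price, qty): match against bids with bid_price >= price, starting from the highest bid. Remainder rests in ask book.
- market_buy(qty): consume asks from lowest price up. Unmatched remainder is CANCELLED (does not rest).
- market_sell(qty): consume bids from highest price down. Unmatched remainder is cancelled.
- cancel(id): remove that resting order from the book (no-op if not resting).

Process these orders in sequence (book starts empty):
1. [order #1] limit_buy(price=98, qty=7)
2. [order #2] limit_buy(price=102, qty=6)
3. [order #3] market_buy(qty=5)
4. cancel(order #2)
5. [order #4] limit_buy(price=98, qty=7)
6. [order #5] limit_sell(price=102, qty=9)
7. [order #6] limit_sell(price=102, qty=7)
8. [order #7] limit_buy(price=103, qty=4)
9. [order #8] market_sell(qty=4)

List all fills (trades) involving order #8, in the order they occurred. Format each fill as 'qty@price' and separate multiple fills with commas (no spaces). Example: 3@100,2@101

Answer: 4@98

Derivation:
After op 1 [order #1] limit_buy(price=98, qty=7): fills=none; bids=[#1:7@98] asks=[-]
After op 2 [order #2] limit_buy(price=102, qty=6): fills=none; bids=[#2:6@102 #1:7@98] asks=[-]
After op 3 [order #3] market_buy(qty=5): fills=none; bids=[#2:6@102 #1:7@98] asks=[-]
After op 4 cancel(order #2): fills=none; bids=[#1:7@98] asks=[-]
After op 5 [order #4] limit_buy(price=98, qty=7): fills=none; bids=[#1:7@98 #4:7@98] asks=[-]
After op 6 [order #5] limit_sell(price=102, qty=9): fills=none; bids=[#1:7@98 #4:7@98] asks=[#5:9@102]
After op 7 [order #6] limit_sell(price=102, qty=7): fills=none; bids=[#1:7@98 #4:7@98] asks=[#5:9@102 #6:7@102]
After op 8 [order #7] limit_buy(price=103, qty=4): fills=#7x#5:4@102; bids=[#1:7@98 #4:7@98] asks=[#5:5@102 #6:7@102]
After op 9 [order #8] market_sell(qty=4): fills=#1x#8:4@98; bids=[#1:3@98 #4:7@98] asks=[#5:5@102 #6:7@102]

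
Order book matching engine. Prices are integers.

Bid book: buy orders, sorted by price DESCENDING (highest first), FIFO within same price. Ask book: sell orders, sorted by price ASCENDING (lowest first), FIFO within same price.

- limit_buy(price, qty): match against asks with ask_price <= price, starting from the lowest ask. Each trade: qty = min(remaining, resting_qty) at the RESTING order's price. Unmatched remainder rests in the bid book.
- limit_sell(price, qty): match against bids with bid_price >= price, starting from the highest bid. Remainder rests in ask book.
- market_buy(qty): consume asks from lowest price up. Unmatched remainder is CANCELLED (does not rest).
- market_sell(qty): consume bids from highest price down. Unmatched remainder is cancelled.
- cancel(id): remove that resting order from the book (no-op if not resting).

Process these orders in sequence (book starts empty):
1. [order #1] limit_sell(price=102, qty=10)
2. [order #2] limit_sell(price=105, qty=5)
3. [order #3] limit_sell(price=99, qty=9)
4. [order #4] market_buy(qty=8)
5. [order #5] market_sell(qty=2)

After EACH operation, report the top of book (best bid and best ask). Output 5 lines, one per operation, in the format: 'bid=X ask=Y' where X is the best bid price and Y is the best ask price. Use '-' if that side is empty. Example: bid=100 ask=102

Answer: bid=- ask=102
bid=- ask=102
bid=- ask=99
bid=- ask=99
bid=- ask=99

Derivation:
After op 1 [order #1] limit_sell(price=102, qty=10): fills=none; bids=[-] asks=[#1:10@102]
After op 2 [order #2] limit_sell(price=105, qty=5): fills=none; bids=[-] asks=[#1:10@102 #2:5@105]
After op 3 [order #3] limit_sell(price=99, qty=9): fills=none; bids=[-] asks=[#3:9@99 #1:10@102 #2:5@105]
After op 4 [order #4] market_buy(qty=8): fills=#4x#3:8@99; bids=[-] asks=[#3:1@99 #1:10@102 #2:5@105]
After op 5 [order #5] market_sell(qty=2): fills=none; bids=[-] asks=[#3:1@99 #1:10@102 #2:5@105]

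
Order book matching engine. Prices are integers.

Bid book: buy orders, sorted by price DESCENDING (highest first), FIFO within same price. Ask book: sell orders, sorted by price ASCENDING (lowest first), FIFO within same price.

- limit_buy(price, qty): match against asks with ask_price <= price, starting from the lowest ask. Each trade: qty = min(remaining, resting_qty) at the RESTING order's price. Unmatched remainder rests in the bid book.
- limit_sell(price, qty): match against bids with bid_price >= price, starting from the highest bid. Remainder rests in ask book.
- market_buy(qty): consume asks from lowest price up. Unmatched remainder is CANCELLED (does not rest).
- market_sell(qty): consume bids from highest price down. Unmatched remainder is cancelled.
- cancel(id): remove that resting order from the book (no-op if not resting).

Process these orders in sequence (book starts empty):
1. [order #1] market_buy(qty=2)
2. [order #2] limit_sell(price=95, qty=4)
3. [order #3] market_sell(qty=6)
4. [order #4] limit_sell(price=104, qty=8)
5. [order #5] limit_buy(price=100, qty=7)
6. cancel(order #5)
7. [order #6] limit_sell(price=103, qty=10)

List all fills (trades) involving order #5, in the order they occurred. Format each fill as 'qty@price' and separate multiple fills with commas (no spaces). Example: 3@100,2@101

Answer: 4@95

Derivation:
After op 1 [order #1] market_buy(qty=2): fills=none; bids=[-] asks=[-]
After op 2 [order #2] limit_sell(price=95, qty=4): fills=none; bids=[-] asks=[#2:4@95]
After op 3 [order #3] market_sell(qty=6): fills=none; bids=[-] asks=[#2:4@95]
After op 4 [order #4] limit_sell(price=104, qty=8): fills=none; bids=[-] asks=[#2:4@95 #4:8@104]
After op 5 [order #5] limit_buy(price=100, qty=7): fills=#5x#2:4@95; bids=[#5:3@100] asks=[#4:8@104]
After op 6 cancel(order #5): fills=none; bids=[-] asks=[#4:8@104]
After op 7 [order #6] limit_sell(price=103, qty=10): fills=none; bids=[-] asks=[#6:10@103 #4:8@104]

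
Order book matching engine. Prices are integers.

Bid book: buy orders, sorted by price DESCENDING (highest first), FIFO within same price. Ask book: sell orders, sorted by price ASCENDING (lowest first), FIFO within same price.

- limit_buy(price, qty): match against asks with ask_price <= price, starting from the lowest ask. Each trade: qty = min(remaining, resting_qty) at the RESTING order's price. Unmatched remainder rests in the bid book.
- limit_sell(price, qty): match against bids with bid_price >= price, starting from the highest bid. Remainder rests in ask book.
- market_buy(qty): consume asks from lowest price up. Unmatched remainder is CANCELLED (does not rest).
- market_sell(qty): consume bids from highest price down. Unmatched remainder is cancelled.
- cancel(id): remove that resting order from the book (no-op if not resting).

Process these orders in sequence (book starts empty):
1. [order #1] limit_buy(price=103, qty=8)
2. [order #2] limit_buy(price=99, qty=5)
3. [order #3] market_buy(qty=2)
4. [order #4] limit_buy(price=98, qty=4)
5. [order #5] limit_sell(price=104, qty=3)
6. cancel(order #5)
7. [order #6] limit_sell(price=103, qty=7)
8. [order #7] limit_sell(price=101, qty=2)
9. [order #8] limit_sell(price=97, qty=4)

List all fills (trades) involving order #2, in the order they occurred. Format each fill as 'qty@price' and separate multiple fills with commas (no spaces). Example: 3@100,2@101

Answer: 4@99

Derivation:
After op 1 [order #1] limit_buy(price=103, qty=8): fills=none; bids=[#1:8@103] asks=[-]
After op 2 [order #2] limit_buy(price=99, qty=5): fills=none; bids=[#1:8@103 #2:5@99] asks=[-]
After op 3 [order #3] market_buy(qty=2): fills=none; bids=[#1:8@103 #2:5@99] asks=[-]
After op 4 [order #4] limit_buy(price=98, qty=4): fills=none; bids=[#1:8@103 #2:5@99 #4:4@98] asks=[-]
After op 5 [order #5] limit_sell(price=104, qty=3): fills=none; bids=[#1:8@103 #2:5@99 #4:4@98] asks=[#5:3@104]
After op 6 cancel(order #5): fills=none; bids=[#1:8@103 #2:5@99 #4:4@98] asks=[-]
After op 7 [order #6] limit_sell(price=103, qty=7): fills=#1x#6:7@103; bids=[#1:1@103 #2:5@99 #4:4@98] asks=[-]
After op 8 [order #7] limit_sell(price=101, qty=2): fills=#1x#7:1@103; bids=[#2:5@99 #4:4@98] asks=[#7:1@101]
After op 9 [order #8] limit_sell(price=97, qty=4): fills=#2x#8:4@99; bids=[#2:1@99 #4:4@98] asks=[#7:1@101]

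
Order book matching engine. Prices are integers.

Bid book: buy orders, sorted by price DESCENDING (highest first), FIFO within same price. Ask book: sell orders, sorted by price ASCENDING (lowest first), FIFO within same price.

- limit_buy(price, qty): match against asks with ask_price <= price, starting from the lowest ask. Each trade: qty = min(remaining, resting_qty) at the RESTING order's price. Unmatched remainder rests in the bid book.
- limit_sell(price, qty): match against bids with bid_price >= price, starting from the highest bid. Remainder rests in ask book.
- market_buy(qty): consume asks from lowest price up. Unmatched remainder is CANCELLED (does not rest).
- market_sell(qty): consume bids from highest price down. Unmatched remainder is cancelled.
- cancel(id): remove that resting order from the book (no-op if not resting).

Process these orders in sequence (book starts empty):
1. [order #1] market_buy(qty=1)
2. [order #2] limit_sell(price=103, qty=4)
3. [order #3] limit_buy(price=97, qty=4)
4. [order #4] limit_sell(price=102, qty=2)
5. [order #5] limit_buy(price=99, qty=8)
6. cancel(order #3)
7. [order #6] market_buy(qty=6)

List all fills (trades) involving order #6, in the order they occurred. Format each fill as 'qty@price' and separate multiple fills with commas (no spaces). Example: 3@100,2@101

After op 1 [order #1] market_buy(qty=1): fills=none; bids=[-] asks=[-]
After op 2 [order #2] limit_sell(price=103, qty=4): fills=none; bids=[-] asks=[#2:4@103]
After op 3 [order #3] limit_buy(price=97, qty=4): fills=none; bids=[#3:4@97] asks=[#2:4@103]
After op 4 [order #4] limit_sell(price=102, qty=2): fills=none; bids=[#3:4@97] asks=[#4:2@102 #2:4@103]
After op 5 [order #5] limit_buy(price=99, qty=8): fills=none; bids=[#5:8@99 #3:4@97] asks=[#4:2@102 #2:4@103]
After op 6 cancel(order #3): fills=none; bids=[#5:8@99] asks=[#4:2@102 #2:4@103]
After op 7 [order #6] market_buy(qty=6): fills=#6x#4:2@102 #6x#2:4@103; bids=[#5:8@99] asks=[-]

Answer: 2@102,4@103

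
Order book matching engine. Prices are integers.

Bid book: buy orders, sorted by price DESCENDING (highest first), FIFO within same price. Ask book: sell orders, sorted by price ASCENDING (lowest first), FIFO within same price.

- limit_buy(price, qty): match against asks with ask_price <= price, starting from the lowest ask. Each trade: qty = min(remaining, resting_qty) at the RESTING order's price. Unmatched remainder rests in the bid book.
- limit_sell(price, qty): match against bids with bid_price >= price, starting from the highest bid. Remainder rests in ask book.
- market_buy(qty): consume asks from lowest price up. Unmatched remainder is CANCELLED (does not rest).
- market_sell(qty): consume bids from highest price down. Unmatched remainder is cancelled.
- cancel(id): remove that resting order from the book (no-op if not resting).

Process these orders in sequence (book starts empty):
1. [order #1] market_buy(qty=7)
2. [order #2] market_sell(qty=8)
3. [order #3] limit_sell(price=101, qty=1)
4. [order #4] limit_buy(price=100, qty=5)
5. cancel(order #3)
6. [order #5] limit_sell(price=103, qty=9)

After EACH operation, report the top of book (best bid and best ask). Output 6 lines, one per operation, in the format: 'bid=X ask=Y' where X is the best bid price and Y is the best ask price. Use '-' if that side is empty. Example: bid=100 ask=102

Answer: bid=- ask=-
bid=- ask=-
bid=- ask=101
bid=100 ask=101
bid=100 ask=-
bid=100 ask=103

Derivation:
After op 1 [order #1] market_buy(qty=7): fills=none; bids=[-] asks=[-]
After op 2 [order #2] market_sell(qty=8): fills=none; bids=[-] asks=[-]
After op 3 [order #3] limit_sell(price=101, qty=1): fills=none; bids=[-] asks=[#3:1@101]
After op 4 [order #4] limit_buy(price=100, qty=5): fills=none; bids=[#4:5@100] asks=[#3:1@101]
After op 5 cancel(order #3): fills=none; bids=[#4:5@100] asks=[-]
After op 6 [order #5] limit_sell(price=103, qty=9): fills=none; bids=[#4:5@100] asks=[#5:9@103]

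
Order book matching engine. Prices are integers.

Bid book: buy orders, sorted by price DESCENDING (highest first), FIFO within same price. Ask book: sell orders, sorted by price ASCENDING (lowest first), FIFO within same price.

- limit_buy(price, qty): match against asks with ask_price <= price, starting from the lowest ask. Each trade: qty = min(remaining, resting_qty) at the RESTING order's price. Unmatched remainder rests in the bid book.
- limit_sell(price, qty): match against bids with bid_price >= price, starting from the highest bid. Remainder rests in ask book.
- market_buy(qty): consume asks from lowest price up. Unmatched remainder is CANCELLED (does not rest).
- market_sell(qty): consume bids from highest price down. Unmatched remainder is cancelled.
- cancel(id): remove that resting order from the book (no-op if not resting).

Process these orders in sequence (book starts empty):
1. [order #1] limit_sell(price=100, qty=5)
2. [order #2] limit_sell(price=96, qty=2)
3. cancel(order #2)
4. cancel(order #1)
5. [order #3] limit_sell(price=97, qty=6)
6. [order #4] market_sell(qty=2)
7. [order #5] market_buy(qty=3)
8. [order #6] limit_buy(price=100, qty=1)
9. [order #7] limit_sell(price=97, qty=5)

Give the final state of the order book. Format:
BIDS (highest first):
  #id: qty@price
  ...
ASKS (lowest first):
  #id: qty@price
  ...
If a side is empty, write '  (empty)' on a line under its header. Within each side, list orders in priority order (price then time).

Answer: BIDS (highest first):
  (empty)
ASKS (lowest first):
  #3: 2@97
  #7: 5@97

Derivation:
After op 1 [order #1] limit_sell(price=100, qty=5): fills=none; bids=[-] asks=[#1:5@100]
After op 2 [order #2] limit_sell(price=96, qty=2): fills=none; bids=[-] asks=[#2:2@96 #1:5@100]
After op 3 cancel(order #2): fills=none; bids=[-] asks=[#1:5@100]
After op 4 cancel(order #1): fills=none; bids=[-] asks=[-]
After op 5 [order #3] limit_sell(price=97, qty=6): fills=none; bids=[-] asks=[#3:6@97]
After op 6 [order #4] market_sell(qty=2): fills=none; bids=[-] asks=[#3:6@97]
After op 7 [order #5] market_buy(qty=3): fills=#5x#3:3@97; bids=[-] asks=[#3:3@97]
After op 8 [order #6] limit_buy(price=100, qty=1): fills=#6x#3:1@97; bids=[-] asks=[#3:2@97]
After op 9 [order #7] limit_sell(price=97, qty=5): fills=none; bids=[-] asks=[#3:2@97 #7:5@97]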